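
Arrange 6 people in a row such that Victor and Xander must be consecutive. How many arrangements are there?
Treat the 2 as one block: (6-2+1)! × 2! = 120 × 2 = 240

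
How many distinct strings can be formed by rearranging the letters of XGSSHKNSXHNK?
12! / (2! × 2! × 2! × 2! × 3! × 1!) = 4989600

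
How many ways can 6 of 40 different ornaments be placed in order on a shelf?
P(40,6) = 40!/(40-6)! = 2763633600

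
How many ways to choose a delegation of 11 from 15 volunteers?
C(15,11) = 15!/(11!×4!) = 1365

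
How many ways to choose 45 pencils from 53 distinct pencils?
C(53,45) = 53!/(45!×8!) = 886322710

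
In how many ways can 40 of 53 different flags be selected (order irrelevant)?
C(53,40) = 53!/(40!×13!) = 841392966470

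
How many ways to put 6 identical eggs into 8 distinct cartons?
C(6+8-1, 8-1) = C(13, 7) = 1716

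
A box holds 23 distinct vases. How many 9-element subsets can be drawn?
C(23,9) = 23!/(9!×14!) = 817190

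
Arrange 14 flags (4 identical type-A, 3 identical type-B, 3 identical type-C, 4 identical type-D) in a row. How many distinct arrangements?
14! / (4! × 3! × 3! × 4!) = 4204200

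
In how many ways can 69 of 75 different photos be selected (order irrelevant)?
C(75,69) = 75!/(69!×6!) = 201359550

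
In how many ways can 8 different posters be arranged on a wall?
8! = 40320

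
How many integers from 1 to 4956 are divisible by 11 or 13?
⌊4956/11⌋ + ⌊4956/13⌋ - ⌊4956/143⌋ = 450 + 381 - 34 = 797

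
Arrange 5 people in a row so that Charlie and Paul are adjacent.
Treat as block: (5-1)! × 2! = 24 × 2 = 48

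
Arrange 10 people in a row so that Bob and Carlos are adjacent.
Treat as block: (10-1)! × 2! = 362880 × 2 = 725760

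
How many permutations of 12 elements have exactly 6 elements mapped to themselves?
Choose the 6 fixed points C(12,6) = 924, derange the rest: !6 = Σ_{j=0}^{6} (-1)^j·6!/j! = 720 - 720 + 360 - 120 + 30 - 6 + 1 = 265. Product = 924 × 265 = 244860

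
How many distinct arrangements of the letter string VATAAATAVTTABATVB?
17! / (2! × 7! × 5! × 3!) = 49008960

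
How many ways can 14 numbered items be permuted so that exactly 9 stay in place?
Choose the 9 fixed points C(14,9) = 2002, derange the rest: !5 = Σ_{j=0}^{5} (-1)^j·5!/j! = 120 - 120 + 60 - 20 + 5 - 1 = 44. Product = 2002 × 44 = 88088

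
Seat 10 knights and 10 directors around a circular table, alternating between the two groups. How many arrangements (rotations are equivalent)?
Fix one of the knights: (10-1)! ways for the remaining knights, × 10! ways for the directors = 362880 × 3628800 = 1316818944000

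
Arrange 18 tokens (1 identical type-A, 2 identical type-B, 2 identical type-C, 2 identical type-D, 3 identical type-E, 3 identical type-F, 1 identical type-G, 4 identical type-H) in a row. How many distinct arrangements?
18! / (1! × 2! × 2! × 2! × 3! × 3! × 1! × 4!) = 926269344000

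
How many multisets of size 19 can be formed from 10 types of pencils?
C(19+10-1, 10-1) = C(28, 9) = 6906900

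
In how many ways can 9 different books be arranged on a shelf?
9! = 362880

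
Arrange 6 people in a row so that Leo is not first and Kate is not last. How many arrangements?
By inclusion-exclusion: 6! - 2×(6-1)! + (6-2)! = 720 - 240 + 24 = 504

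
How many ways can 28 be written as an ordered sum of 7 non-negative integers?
C(28+7-1, 7-1) = C(34, 6) = 1344904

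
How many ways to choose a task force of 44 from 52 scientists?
C(52,44) = 52!/(44!×8!) = 752538150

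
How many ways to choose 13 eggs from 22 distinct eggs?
C(22,13) = 22!/(13!×9!) = 497420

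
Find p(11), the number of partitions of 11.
Pentagonal recurrence p(n) = p(n-1) + p(n-2) - p(n-5) - p(n-7) + p(n-12) + p(n-15) - ... gives p(0..10) = 1, 1, 2, 3, 5, 7, 11, 15, 22, 30, 42. p(11) = p(10) + p(9) - p(6) - p(4) = 42 + 30 - 11 - 5 = 56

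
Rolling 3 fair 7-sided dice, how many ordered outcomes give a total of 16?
Coefficient of x^16 in (x + x² + ... + x^7)^3. By inclusion-exclusion on dice exceeding 7: Σ_j (-1)^j C(3,j)·C(16-1-7j, 2) = C(3,0)·C(15,2) - C(3,1)·C(8,2) = 1·105 - 3·28 = 21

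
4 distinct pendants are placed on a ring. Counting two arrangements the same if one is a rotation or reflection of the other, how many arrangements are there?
(4-1)!/2 = 6/2 = 3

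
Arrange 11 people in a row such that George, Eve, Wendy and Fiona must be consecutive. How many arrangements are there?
Treat the 4 as one block: (11-4+1)! × 4! = 40320 × 24 = 967680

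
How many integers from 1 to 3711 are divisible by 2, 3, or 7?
⌊3711/2⌋+⌊3711/3⌋+⌊3711/7⌋ - ⌊3711/6⌋-⌊3711/14⌋-⌊3711/21⌋ + ⌊3711/42⌋ = 1855+1237+530 - 618-265-176 + 88 = 2651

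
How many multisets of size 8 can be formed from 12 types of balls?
C(8+12-1, 12-1) = C(19, 11) = 75582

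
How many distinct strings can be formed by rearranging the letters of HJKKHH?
6! / (3! × 1! × 2!) = 60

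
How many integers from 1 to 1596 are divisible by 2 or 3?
⌊1596/2⌋ + ⌊1596/3⌋ - ⌊1596/6⌋ = 798 + 532 - 266 = 1064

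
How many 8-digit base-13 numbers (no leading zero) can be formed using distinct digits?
First digit: 12 choices (nonzero). Then descending: 12 × 12 × 11 × 10 × 9 × 8 × 7 × 6 = 47900160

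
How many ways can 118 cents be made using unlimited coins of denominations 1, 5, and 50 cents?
Coefficient of x^118 in 1/(1-x^1) · 1/(1-x^5) · 1/(1-x^50). Case on j = number of 50-cent coins (j = 0..2); remainder r = 118 - 50j is made from {1,5} in ⌊r/5⌋+1 ways. r = 118, 68, 18 → 24 + 14 + 4 = 42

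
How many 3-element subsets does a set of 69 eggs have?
C(69,3) = 69!/(3!×66!) = 52394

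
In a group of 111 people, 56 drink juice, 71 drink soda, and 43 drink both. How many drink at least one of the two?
|A∪B| = |A| + |B| - |A∩B| = 56 + 71 - 43 = 84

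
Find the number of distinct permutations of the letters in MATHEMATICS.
11! / (2! × 2! × 2! × 1! × 1! × 1! × 1! × 1!) = 4989600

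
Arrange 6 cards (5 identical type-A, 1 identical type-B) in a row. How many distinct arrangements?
6! / (5! × 1!) = 6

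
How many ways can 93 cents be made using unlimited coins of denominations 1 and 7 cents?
Coefficient of x^93 in 1/(1-x^1) · 1/(1-x^7). Use j coins of 7 for j = 0..⌊93/7⌋ = 13, the rest in 1s: 13 + 1 = 14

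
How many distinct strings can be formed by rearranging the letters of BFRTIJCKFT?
10! / (2! × 1! × 2! × 1! × 1! × 1! × 1! × 1!) = 907200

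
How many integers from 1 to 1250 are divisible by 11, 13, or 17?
⌊1250/11⌋+⌊1250/13⌋+⌊1250/17⌋ - ⌊1250/143⌋-⌊1250/187⌋-⌊1250/221⌋ + ⌊1250/2431⌋ = 113+96+73 - 8-6-5 + 0 = 263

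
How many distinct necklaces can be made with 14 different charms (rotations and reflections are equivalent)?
(14-1)!/2 = 6227020800/2 = 3113510400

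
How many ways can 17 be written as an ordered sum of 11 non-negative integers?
C(17+11-1, 11-1) = C(27, 10) = 8436285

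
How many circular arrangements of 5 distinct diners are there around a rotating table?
Circular: fix one position, arrange the rest. (5-1)! = 24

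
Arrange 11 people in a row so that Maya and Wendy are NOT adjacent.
Total - adjacent = 11! - (11-1)!×2 = 39916800 - 7257600 = 32659200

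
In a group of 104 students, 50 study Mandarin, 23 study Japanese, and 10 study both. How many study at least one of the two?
|A∪B| = |A| + |B| - |A∩B| = 50 + 23 - 10 = 63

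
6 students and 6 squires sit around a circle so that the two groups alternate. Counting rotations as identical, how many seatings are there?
Fix one of the students: (6-1)! ways for the remaining students, × 6! ways for the squires = 120 × 720 = 86400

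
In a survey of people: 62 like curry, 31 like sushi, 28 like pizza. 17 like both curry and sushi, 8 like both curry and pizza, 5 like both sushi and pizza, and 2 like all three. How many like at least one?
|A∪B∪C| = 62+31+28-17-8-5+2 = 93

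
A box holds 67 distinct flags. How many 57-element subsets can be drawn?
C(67,57) = 67!/(57!×10!) = 247994680648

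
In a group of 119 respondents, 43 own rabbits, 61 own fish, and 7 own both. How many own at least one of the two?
|A∪B| = |A| + |B| - |A∩B| = 43 + 61 - 7 = 97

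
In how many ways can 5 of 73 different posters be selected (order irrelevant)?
C(73,5) = 73!/(5!×68!) = 15020334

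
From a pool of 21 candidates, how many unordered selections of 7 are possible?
C(21,7) = 21!/(7!×14!) = 116280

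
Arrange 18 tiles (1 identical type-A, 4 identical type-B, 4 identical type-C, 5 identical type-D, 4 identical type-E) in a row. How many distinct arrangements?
18! / (1! × 4! × 4! × 5! × 4!) = 3859455600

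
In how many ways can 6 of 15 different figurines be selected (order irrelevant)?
C(15,6) = 15!/(6!×9!) = 5005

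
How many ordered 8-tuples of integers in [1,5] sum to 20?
Coefficient of x^20 in (x + x² + ... + x^5)^8. By inclusion-exclusion on dice exceeding 5: Σ_j (-1)^j C(8,j)·C(20-1-5j, 7) = C(8,0)·C(19,7) - C(8,1)·C(14,7) + C(8,2)·C(9,7) = 1·50388 - 8·3432 + 28·36 = 23940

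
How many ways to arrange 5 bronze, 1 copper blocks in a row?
6! / (5! × 1!) = 6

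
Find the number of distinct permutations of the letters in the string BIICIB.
6! / (3! × 1! × 2!) = 60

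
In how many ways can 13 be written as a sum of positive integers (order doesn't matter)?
Pentagonal recurrence p(n) = p(n-1) + p(n-2) - p(n-5) - p(n-7) + p(n-12) + p(n-15) - ... gives p(0..12) = 1, 1, 2, 3, 5, 7, 11, 15, 22, 30, 42, 56, 77. p(13) = p(12) + p(11) - p(8) - p(6) + p(1) = 77 + 56 - 22 - 11 + 1 = 101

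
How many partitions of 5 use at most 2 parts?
By conjugation, equals partitions of 5 into parts ≤ 2. Let r_j(i) = number of partitions of i into parts ≤ j, for i = 0..5. r_1(i) = 1 for all i; r_j(i) = r_{j-1}(i) + r_j(i-j). Rows j = 2..2: ≤2: 1 1 2 2 3 3. r_2(5) = 3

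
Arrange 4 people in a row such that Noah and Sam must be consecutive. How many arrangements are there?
Treat the 2 as one block: (4-2+1)! × 2! = 6 × 2 = 12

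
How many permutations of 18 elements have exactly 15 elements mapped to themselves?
Choose the 15 fixed points C(18,15) = 816, derange the rest: !3 = Σ_{j=0}^{3} (-1)^j·3!/j! = 6 - 6 + 3 - 1 = 2. Product = 816 × 2 = 1632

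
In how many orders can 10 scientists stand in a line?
10! = 3628800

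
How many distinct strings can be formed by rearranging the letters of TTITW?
5! / (1! × 3! × 1!) = 20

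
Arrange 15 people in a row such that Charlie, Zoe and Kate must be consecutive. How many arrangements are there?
Treat the 3 as one block: (15-3+1)! × 3! = 6227020800 × 6 = 37362124800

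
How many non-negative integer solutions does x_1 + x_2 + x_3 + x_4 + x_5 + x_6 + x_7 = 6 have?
C(6+7-1, 7-1) = C(12, 6) = 924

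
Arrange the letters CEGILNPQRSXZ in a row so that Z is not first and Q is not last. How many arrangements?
By inclusion-exclusion: 12! - 2×(12-1)! + (12-2)! = 479001600 - 79833600 + 3628800 = 402796800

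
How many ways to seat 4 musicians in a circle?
Circular: fix one position, arrange the rest. (4-1)! = 6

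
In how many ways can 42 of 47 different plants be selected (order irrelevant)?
C(47,42) = 47!/(42!×5!) = 1533939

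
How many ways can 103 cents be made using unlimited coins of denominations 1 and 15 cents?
Coefficient of x^103 in 1/(1-x^1) · 1/(1-x^15). Use j coins of 15 for j = 0..⌊103/15⌋ = 6, the rest in 1s: 6 + 1 = 7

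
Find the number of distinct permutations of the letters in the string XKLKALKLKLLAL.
13! / (2! × 4! × 6! × 1!) = 180180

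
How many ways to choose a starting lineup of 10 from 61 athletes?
C(61,10) = 61!/(10!×51!) = 90177170226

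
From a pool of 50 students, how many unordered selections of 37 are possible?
C(50,37) = 50!/(37!×13!) = 354860518600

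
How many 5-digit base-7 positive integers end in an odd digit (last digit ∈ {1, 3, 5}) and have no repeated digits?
Last∈{1,3,5}. Last=0: 0. Last nonzero: 3×5×P(5,3) = 900. Total = 900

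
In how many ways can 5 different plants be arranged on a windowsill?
5! = 120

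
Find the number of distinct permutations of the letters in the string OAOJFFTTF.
9! / (1! × 3! × 2! × 1! × 2!) = 15120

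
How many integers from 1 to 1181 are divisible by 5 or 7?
⌊1181/5⌋ + ⌊1181/7⌋ - ⌊1181/35⌋ = 236 + 168 - 33 = 371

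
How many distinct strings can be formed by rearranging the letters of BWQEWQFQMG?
10! / (2! × 1! × 1! × 1! × 1! × 3! × 1!) = 302400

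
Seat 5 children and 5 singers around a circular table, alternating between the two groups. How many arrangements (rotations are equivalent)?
Fix one of the children: (5-1)! ways for the remaining children, × 5! ways for the singers = 24 × 120 = 2880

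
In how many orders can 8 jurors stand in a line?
8! = 40320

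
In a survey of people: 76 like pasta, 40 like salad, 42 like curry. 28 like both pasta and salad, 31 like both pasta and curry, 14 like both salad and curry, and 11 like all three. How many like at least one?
|A∪B∪C| = 76+40+42-28-31-14+11 = 96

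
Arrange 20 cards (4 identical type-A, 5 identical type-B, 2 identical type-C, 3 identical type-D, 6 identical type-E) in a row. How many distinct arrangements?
20! / (4! × 5! × 2! × 3! × 6!) = 97772875200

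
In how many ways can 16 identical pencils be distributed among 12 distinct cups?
C(16+12-1, 12-1) = C(27, 11) = 13037895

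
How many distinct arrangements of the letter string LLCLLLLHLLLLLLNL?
16! / (1! × 13! × 1! × 1!) = 3360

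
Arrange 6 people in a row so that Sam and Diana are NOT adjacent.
Total - adjacent = 6! - (6-1)!×2 = 720 - 240 = 480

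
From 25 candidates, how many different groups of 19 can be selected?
C(25,19) = 25!/(19!×6!) = 177100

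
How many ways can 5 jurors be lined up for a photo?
5! = 120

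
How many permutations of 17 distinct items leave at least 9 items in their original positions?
Exactly j fixed points: C(17,j)·!(17-j); sum over j ≥ 9 (derangement numbers via !m = (m-1)·(!(m-1) + !(m-2)): !0..!8 = 1, 0, 1, 2, 9, 44, 265, 1854, 14833). Σ_{j=9}^{17} C(17,j)·!(17-j) = C(17,9)·!8 + C(17,10)·!7 + C(17,11)·!6 + C(17,12)·!5 + C(17,13)·!4 + C(17,14)·!3 + C(17,15)·!2 + C(17,16)·!1 + C(17,17)·!0 = 24310·14833 + 19448·1854 + 12376·265 + 6188·44 + 2380·9 + 680·2 + 136·1 + 17·0 + 1·1 = 400221651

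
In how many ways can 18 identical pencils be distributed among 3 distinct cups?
C(18+3-1, 3-1) = C(20, 2) = 190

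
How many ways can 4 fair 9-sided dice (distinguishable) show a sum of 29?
Coefficient of x^29 in (x + x² + ... + x^9)^4. By inclusion-exclusion on dice exceeding 9: Σ_j (-1)^j C(4,j)·C(29-1-9j, 3) = C(4,0)·C(28,3) - C(4,1)·C(19,3) + C(4,2)·C(10,3) = 1·3276 - 4·969 + 6·120 = 120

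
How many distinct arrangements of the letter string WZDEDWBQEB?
10! / (2! × 2! × 2! × 2! × 1! × 1!) = 226800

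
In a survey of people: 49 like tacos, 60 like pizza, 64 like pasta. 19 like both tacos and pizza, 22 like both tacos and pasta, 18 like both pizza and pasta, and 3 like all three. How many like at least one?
|A∪B∪C| = 49+60+64-19-22-18+3 = 117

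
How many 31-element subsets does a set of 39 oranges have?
C(39,31) = 39!/(31!×8!) = 61523748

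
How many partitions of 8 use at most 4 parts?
By conjugation, equals partitions of 8 into parts ≤ 4. Let r_j(i) = number of partitions of i into parts ≤ j, for i = 0..8. r_1(i) = 1 for all i; r_j(i) = r_{j-1}(i) + r_j(i-j). Rows j = 2..4: ≤2: 1 1 2 2 3 3 4 4 5; ≤3: 1 1 2 3 4 5 7 8 10; ≤4: 1 1 2 3 5 6 9 11 15. r_4(8) = 15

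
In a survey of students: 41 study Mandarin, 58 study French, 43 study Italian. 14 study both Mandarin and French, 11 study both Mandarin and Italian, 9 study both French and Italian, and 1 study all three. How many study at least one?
|A∪B∪C| = 41+58+43-14-11-9+1 = 109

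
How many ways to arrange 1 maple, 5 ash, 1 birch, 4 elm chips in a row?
11! / (1! × 5! × 1! × 4!) = 13860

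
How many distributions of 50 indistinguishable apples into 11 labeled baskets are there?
C(50+11-1, 11-1) = C(60, 10) = 75394027566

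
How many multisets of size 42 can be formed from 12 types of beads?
C(42+12-1, 12-1) = C(53, 11) = 76223753060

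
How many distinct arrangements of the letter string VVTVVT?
6! / (4! × 2!) = 15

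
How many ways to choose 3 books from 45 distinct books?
C(45,3) = 45!/(3!×42!) = 14190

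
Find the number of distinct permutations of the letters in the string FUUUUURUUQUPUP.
14! / (2! × 1! × 1! × 1! × 9!) = 120120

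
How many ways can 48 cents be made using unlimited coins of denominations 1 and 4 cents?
Coefficient of x^48 in 1/(1-x^1) · 1/(1-x^4). Use j coins of 4 for j = 0..⌊48/4⌋ = 12, the rest in 1s: 12 + 1 = 13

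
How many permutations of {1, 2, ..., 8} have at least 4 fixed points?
Exactly j fixed points: C(8,j)·!(8-j); sum over j ≥ 4 (derangement numbers via !m = (m-1)·(!(m-1) + !(m-2)): !0..!4 = 1, 0, 1, 2, 9). Σ_{j=4}^{8} C(8,j)·!(8-j) = C(8,4)·!4 + C(8,5)·!3 + C(8,6)·!2 + C(8,7)·!1 + C(8,8)·!0 = 70·9 + 56·2 + 28·1 + 8·0 + 1·1 = 771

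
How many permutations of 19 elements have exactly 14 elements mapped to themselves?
Choose the 14 fixed points C(19,14) = 11628, derange the rest: !5 = Σ_{j=0}^{5} (-1)^j·5!/j! = 120 - 120 + 60 - 20 + 5 - 1 = 44. Product = 11628 × 44 = 511632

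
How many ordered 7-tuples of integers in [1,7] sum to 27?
Coefficient of x^27 in (x + x² + ... + x^7)^7. By inclusion-exclusion on dice exceeding 7: Σ_j (-1)^j C(7,j)·C(27-1-7j, 6) = C(7,0)·C(26,6) - C(7,1)·C(19,6) + C(7,2)·C(12,6) = 1·230230 - 7·27132 + 21·924 = 59710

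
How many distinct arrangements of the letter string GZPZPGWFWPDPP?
13! / (5! × 2! × 2! × 1! × 1! × 2!) = 6486480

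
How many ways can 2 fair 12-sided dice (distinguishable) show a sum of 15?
Coefficient of x^15 in (x + x² + ... + x^12)^2. By inclusion-exclusion on dice exceeding 12: Σ_j (-1)^j C(2,j)·C(15-1-12j, 1) = C(2,0)·C(14,1) - C(2,1)·C(2,1) = 1·14 - 2·2 = 10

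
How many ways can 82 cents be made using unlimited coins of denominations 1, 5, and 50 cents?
Coefficient of x^82 in 1/(1-x^1) · 1/(1-x^5) · 1/(1-x^50). Case on j = number of 50-cent coins (j = 0..1); remainder r = 82 - 50j is made from {1,5} in ⌊r/5⌋+1 ways. r = 82, 32 → 17 + 7 = 24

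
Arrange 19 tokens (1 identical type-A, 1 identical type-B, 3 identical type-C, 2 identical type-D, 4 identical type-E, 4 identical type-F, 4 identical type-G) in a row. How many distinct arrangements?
19! / (1! × 1! × 3! × 2! × 4! × 4! × 4!) = 733296564000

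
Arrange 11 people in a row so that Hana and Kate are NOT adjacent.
Total - adjacent = 11! - (11-1)!×2 = 39916800 - 7257600 = 32659200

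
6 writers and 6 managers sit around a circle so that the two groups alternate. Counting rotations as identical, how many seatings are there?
Fix one of the writers: (6-1)! ways for the remaining writers, × 6! ways for the managers = 120 × 720 = 86400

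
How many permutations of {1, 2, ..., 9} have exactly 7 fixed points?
Choose the 7 fixed points C(9,7) = 36, derange the rest: !2 = Σ_{j=0}^{2} (-1)^j·2!/j! = 2 - 2 + 1 = 1. Product = 36 × 1 = 36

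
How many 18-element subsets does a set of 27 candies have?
C(27,18) = 27!/(18!×9!) = 4686825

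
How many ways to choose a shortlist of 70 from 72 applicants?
C(72,70) = 72!/(70!×2!) = 2556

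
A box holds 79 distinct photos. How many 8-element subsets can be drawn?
C(79,8) = 79!/(8!×71!) = 26088783435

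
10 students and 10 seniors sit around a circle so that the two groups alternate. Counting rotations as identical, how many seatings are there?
Fix one of the students: (10-1)! ways for the remaining students, × 10! ways for the seniors = 362880 × 3628800 = 1316818944000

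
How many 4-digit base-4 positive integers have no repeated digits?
First digit: 3 choices (nonzero). Then descending: 3 × 3 × 2 × 1 = 18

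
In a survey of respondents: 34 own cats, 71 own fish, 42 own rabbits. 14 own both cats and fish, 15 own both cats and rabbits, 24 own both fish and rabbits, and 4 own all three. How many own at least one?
|A∪B∪C| = 34+71+42-14-15-24+4 = 98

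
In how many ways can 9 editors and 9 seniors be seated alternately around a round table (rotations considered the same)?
Fix one of the editors: (9-1)! ways for the remaining editors, × 9! ways for the seniors = 40320 × 362880 = 14631321600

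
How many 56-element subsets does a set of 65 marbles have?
C(65,56) = 65!/(56!×9!) = 31966749880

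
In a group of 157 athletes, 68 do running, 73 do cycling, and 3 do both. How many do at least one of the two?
|A∪B| = |A| + |B| - |A∩B| = 68 + 73 - 3 = 138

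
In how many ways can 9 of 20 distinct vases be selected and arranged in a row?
P(20,9) = 20!/(20-9)! = 60949324800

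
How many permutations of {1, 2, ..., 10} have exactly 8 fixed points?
Choose the 8 fixed points C(10,8) = 45, derange the rest: !2 = Σ_{j=0}^{2} (-1)^j·2!/j! = 2 - 2 + 1 = 1. Product = 45 × 1 = 45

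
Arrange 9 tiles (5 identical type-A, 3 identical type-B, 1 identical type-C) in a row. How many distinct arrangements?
9! / (5! × 3! × 1!) = 504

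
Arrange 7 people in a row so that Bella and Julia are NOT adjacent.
Total - adjacent = 7! - (7-1)!×2 = 5040 - 1440 = 3600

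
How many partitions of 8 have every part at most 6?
Let r_j(i) = number of partitions of i into parts ≤ j, for i = 0..8. r_1(i) = 1 for all i; r_j(i) = r_{j-1}(i) + r_j(i-j). Rows j = 2..6: ≤2: 1 1 2 2 3 3 4 4 5; ≤3: 1 1 2 3 4 5 7 8 10; ≤4: 1 1 2 3 5 6 9 11 15; ≤5: 1 1 2 3 5 7 10 13 18; ≤6: 1 1 2 3 5 7 11 14 20. r_6(8) = 20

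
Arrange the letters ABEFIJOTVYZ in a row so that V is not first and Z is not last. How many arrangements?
By inclusion-exclusion: 11! - 2×(11-1)! + (11-2)! = 39916800 - 7257600 + 362880 = 33022080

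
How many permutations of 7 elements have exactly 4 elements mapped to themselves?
Choose the 4 fixed points C(7,4) = 35, derange the rest: !3 = Σ_{j=0}^{3} (-1)^j·3!/j! = 6 - 6 + 3 - 1 = 2. Product = 35 × 2 = 70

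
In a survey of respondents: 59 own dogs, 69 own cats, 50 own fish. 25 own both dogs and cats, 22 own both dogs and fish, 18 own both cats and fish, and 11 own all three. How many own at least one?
|A∪B∪C| = 59+69+50-25-22-18+11 = 124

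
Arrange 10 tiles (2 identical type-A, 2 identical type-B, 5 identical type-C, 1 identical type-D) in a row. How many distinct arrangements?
10! / (2! × 2! × 5! × 1!) = 7560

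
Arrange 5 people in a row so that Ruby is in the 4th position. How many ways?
Fix one position: (5-1)! = 24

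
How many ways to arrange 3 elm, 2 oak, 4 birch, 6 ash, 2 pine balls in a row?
17! / (3! × 2! × 4! × 6! × 2!) = 857656800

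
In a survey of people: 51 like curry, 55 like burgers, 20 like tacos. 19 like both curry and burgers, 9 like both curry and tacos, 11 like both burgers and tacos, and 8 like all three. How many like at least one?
|A∪B∪C| = 51+55+20-19-9-11+8 = 95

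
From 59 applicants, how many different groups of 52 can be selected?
C(59,52) = 59!/(52!×7!) = 341149446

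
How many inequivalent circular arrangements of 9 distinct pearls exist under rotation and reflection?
(9-1)!/2 = 40320/2 = 20160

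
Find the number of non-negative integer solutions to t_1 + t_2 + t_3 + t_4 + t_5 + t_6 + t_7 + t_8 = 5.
C(5+8-1, 8-1) = C(12, 7) = 792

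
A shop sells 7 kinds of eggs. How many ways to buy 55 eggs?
C(55+7-1, 7-1) = C(61, 6) = 55525372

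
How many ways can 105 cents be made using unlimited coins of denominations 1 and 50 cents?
Coefficient of x^105 in 1/(1-x^1) · 1/(1-x^50). Use j coins of 50 for j = 0..⌊105/50⌋ = 2, the rest in 1s: 2 + 1 = 3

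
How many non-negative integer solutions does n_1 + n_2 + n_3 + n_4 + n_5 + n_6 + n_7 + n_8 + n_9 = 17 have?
C(17+9-1, 9-1) = C(25, 8) = 1081575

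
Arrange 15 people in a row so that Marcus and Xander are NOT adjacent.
Total - adjacent = 15! - (15-1)!×2 = 1307674368000 - 174356582400 = 1133317785600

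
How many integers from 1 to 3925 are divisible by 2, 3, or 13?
⌊3925/2⌋+⌊3925/3⌋+⌊3925/13⌋ - ⌊3925/6⌋-⌊3925/26⌋-⌊3925/39⌋ + ⌊3925/78⌋ = 1962+1308+301 - 654-150-100 + 50 = 2717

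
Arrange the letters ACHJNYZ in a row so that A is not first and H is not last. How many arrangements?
By inclusion-exclusion: 7! - 2×(7-1)! + (7-2)! = 5040 - 1440 + 120 = 3720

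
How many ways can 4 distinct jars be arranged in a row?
4! = 24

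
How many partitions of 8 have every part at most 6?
Let r_j(i) = number of partitions of i into parts ≤ j, for i = 0..8. r_1(i) = 1 for all i; r_j(i) = r_{j-1}(i) + r_j(i-j). Rows j = 2..6: ≤2: 1 1 2 2 3 3 4 4 5; ≤3: 1 1 2 3 4 5 7 8 10; ≤4: 1 1 2 3 5 6 9 11 15; ≤5: 1 1 2 3 5 7 10 13 18; ≤6: 1 1 2 3 5 7 11 14 20. r_6(8) = 20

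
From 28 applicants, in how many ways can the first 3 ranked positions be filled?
P(28,3) = 28!/(28-3)! = 19656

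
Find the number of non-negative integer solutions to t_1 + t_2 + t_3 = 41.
C(41+3-1, 3-1) = C(43, 2) = 903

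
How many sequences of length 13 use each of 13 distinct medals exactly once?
13! = 6227020800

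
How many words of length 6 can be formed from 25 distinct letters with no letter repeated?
P(25,6) = 25!/(25-6)! = 127512000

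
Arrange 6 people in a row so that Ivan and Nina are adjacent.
Treat as block: (6-1)! × 2! = 120 × 2 = 240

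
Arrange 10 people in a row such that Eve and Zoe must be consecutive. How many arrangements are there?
Treat the 2 as one block: (10-2+1)! × 2! = 362880 × 2 = 725760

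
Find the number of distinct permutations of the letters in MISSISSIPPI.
11! / (1! × 4! × 4! × 2!) = 34650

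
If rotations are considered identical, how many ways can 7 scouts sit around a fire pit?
Circular: fix one position, arrange the rest. (7-1)! = 720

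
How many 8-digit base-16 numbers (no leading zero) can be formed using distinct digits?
First digit: 15 choices (nonzero). Then descending: 15 × 15 × 14 × 13 × 12 × 11 × 10 × 9 = 486486000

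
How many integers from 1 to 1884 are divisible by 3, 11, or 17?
⌊1884/3⌋+⌊1884/11⌋+⌊1884/17⌋ - ⌊1884/33⌋-⌊1884/51⌋-⌊1884/187⌋ + ⌊1884/561⌋ = 628+171+110 - 57-36-10 + 3 = 809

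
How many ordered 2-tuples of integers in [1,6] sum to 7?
Coefficient of x^7 in (x + x² + ... + x^6)^2. By inclusion-exclusion on dice exceeding 6: Σ_j (-1)^j C(2,j)·C(7-1-6j, 1) = C(2,0)·C(6,1) = 1·6 = 6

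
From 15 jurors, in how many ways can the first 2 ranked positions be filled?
P(15,2) = 15!/(15-2)! = 210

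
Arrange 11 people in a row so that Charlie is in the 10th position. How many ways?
Fix one position: (11-1)! = 3628800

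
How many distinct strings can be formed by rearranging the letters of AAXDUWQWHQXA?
12! / (1! × 3! × 2! × 1! × 2! × 1! × 2!) = 9979200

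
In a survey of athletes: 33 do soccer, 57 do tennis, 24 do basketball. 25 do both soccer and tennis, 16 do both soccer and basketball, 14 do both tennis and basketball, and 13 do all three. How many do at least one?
|A∪B∪C| = 33+57+24-25-16-14+13 = 72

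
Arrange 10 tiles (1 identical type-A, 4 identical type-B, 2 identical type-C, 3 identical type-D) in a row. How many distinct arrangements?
10! / (1! × 4! × 2! × 3!) = 12600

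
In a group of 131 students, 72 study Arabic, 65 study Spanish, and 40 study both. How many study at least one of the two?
|A∪B| = |A| + |B| - |A∩B| = 72 + 65 - 40 = 97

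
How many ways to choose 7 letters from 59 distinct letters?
C(59,7) = 59!/(7!×52!) = 341149446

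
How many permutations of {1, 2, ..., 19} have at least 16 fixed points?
Exactly j fixed points: C(19,j)·!(19-j); sum over j ≥ 16 (derangement numbers via !m = (m-1)·(!(m-1) + !(m-2)): !0..!3 = 1, 0, 1, 2). Σ_{j=16}^{19} C(19,j)·!(19-j) = C(19,16)·!3 + C(19,17)·!2 + C(19,18)·!1 + C(19,19)·!0 = 969·2 + 171·1 + 19·0 + 1·1 = 2110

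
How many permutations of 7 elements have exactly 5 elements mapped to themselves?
Choose the 5 fixed points C(7,5) = 21, derange the rest: !2 = Σ_{j=0}^{2} (-1)^j·2!/j! = 2 - 2 + 1 = 1. Product = 21 × 1 = 21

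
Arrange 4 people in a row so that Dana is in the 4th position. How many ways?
Fix one position: (4-1)! = 6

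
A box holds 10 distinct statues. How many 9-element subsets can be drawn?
C(10,9) = 10!/(9!×1!) = 10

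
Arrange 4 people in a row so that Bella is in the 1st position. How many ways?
Fix one position: (4-1)! = 6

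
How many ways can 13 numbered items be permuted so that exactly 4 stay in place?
Choose the 4 fixed points C(13,4) = 715, derange the rest: !9 = Σ_{j=0}^{9} (-1)^j·9!/j! = 362880 - 362880 + 181440 - 60480 + 15120 - 3024 + 504 - 72 + 9 - 1 = 133496. Product = 715 × 133496 = 95449640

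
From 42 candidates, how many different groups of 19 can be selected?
C(42,19) = 42!/(19!×23!) = 446775310800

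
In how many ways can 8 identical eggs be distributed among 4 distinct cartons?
C(8+4-1, 4-1) = C(11, 3) = 165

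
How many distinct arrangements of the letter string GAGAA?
5! / (2! × 3!) = 10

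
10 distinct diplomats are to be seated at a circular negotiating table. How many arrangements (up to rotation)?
Circular: fix one position, arrange the rest. (10-1)! = 362880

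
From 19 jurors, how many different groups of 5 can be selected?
C(19,5) = 19!/(5!×14!) = 11628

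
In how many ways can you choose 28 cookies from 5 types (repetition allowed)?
C(28+5-1, 5-1) = C(32, 4) = 35960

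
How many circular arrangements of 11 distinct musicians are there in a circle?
Circular: fix one position, arrange the rest. (11-1)! = 3628800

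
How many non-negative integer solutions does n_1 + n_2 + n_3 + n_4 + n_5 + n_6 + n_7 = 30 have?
C(30+7-1, 7-1) = C(36, 6) = 1947792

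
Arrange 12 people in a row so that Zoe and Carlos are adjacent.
Treat as block: (12-1)! × 2! = 39916800 × 2 = 79833600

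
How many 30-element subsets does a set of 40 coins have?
C(40,30) = 40!/(30!×10!) = 847660528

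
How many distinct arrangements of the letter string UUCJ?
4! / (1! × 2! × 1!) = 12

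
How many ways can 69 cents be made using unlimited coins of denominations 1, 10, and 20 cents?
Coefficient of x^69 in 1/(1-x^1) · 1/(1-x^10) · 1/(1-x^20). Case on j = number of 20-cent coins (j = 0..3); remainder r = 69 - 20j is made from {1,10} in ⌊r/10⌋+1 ways. r = 69, 49, 29, 9 → 7 + 5 + 3 + 1 = 16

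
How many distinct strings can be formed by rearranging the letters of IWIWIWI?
7! / (4! × 3!) = 35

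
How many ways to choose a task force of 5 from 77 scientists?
C(77,5) = 77!/(5!×72!) = 19757815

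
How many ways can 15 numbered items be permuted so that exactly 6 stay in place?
Choose the 6 fixed points C(15,6) = 5005, derange the rest: !9 = Σ_{j=0}^{9} (-1)^j·9!/j! = 362880 - 362880 + 181440 - 60480 + 15120 - 3024 + 504 - 72 + 9 - 1 = 133496. Product = 5005 × 133496 = 668147480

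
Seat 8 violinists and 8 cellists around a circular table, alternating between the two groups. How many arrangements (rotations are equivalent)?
Fix one of the violinists: (8-1)! ways for the remaining violinists, × 8! ways for the cellists = 5040 × 40320 = 203212800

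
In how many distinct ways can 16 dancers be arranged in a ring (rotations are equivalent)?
Circular: fix one position, arrange the rest. (16-1)! = 1307674368000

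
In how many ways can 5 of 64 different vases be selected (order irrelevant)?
C(64,5) = 64!/(5!×59!) = 7624512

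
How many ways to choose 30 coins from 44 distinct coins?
C(44,30) = 44!/(30!×14!) = 114955808528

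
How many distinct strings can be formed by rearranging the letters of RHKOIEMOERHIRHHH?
16! / (2! × 2! × 3! × 1! × 2! × 5! × 1!) = 3632428800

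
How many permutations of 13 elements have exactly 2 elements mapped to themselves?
Choose the 2 fixed points C(13,2) = 78, derange the rest: !11 = Σ_{j=0}^{11} (-1)^j·11!/j! = 39916800 - 39916800 + 19958400 - 6652800 + 1663200 - 332640 + 55440 - 7920 + 990 - 110 + 11 - 1 = 14684570. Product = 78 × 14684570 = 1145396460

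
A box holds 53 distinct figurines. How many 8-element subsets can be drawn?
C(53,8) = 53!/(8!×45!) = 886322710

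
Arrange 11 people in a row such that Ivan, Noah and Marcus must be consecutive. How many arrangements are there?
Treat the 3 as one block: (11-3+1)! × 3! = 362880 × 6 = 2177280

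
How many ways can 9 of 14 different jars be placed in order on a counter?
P(14,9) = 14!/(14-9)! = 726485760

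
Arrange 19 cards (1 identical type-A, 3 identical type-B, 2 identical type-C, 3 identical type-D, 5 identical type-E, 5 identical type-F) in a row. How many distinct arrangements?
19! / (1! × 3! × 2! × 3! × 5! × 5!) = 117327450240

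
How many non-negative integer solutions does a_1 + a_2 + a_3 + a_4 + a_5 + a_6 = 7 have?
C(7+6-1, 6-1) = C(12, 5) = 792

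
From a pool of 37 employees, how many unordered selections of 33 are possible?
C(37,33) = 37!/(33!×4!) = 66045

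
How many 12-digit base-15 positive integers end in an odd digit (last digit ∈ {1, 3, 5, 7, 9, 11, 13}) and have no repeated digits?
Last∈{1,3,5,7,9,11,13}. Last=0: 0. Last nonzero: 7×13×P(13,10) = 94443148800. Total = 94443148800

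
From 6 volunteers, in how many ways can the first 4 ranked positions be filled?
P(6,4) = 6!/(6-4)! = 360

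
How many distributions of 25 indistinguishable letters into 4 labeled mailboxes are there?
C(25+4-1, 4-1) = C(28, 3) = 3276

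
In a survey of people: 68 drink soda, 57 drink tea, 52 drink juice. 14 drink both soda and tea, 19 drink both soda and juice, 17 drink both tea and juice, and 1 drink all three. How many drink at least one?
|A∪B∪C| = 68+57+52-14-19-17+1 = 128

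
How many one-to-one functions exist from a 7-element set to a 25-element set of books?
P(25,7) = 25!/(25-7)! = 2422728000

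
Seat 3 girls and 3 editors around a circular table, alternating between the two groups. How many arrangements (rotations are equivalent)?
Fix one of the girls: (3-1)! ways for the remaining girls, × 3! ways for the editors = 2 × 6 = 12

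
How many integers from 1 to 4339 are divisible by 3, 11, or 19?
⌊4339/3⌋+⌊4339/11⌋+⌊4339/19⌋ - ⌊4339/33⌋-⌊4339/57⌋-⌊4339/209⌋ + ⌊4339/627⌋ = 1446+394+228 - 131-76-20 + 6 = 1847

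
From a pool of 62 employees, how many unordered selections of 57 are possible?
C(62,57) = 62!/(57!×5!) = 6471002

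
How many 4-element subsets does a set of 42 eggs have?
C(42,4) = 42!/(4!×38!) = 111930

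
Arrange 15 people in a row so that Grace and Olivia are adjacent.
Treat as block: (15-1)! × 2! = 87178291200 × 2 = 174356582400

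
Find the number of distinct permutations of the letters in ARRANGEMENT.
11! / (2! × 2! × 2! × 1! × 2! × 1! × 1!) = 2494800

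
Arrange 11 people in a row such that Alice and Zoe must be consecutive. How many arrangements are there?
Treat the 2 as one block: (11-2+1)! × 2! = 3628800 × 2 = 7257600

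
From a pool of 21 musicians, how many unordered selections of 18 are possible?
C(21,18) = 21!/(18!×3!) = 1330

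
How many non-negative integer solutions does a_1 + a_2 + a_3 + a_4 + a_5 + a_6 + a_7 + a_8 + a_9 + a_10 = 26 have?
C(26+10-1, 10-1) = C(35, 9) = 70607460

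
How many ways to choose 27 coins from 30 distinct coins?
C(30,27) = 30!/(27!×3!) = 4060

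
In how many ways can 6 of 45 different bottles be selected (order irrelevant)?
C(45,6) = 45!/(6!×39!) = 8145060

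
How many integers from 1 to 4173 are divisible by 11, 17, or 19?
⌊4173/11⌋+⌊4173/17⌋+⌊4173/19⌋ - ⌊4173/187⌋-⌊4173/209⌋-⌊4173/323⌋ + ⌊4173/3553⌋ = 379+245+219 - 22-19-12 + 1 = 791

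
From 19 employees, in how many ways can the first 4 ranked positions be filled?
P(19,4) = 19!/(19-4)! = 93024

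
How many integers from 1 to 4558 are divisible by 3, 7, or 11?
⌊4558/3⌋+⌊4558/7⌋+⌊4558/11⌋ - ⌊4558/21⌋-⌊4558/33⌋-⌊4558/77⌋ + ⌊4558/231⌋ = 1519+651+414 - 217-138-59 + 19 = 2189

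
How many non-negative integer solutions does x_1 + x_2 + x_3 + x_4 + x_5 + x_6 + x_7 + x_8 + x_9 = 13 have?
C(13+9-1, 9-1) = C(21, 8) = 203490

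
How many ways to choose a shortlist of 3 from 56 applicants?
C(56,3) = 56!/(3!×53!) = 27720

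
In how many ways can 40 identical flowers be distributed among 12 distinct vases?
C(40+12-1, 12-1) = C(51, 11) = 47626016970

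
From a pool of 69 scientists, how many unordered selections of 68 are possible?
C(69,68) = 69!/(68!×1!) = 69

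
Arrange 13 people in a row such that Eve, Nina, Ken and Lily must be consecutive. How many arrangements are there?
Treat the 4 as one block: (13-4+1)! × 4! = 3628800 × 24 = 87091200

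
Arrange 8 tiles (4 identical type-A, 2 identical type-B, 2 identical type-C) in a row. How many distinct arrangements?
8! / (4! × 2! × 2!) = 420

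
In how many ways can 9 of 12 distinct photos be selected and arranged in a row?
P(12,9) = 12!/(12-9)! = 79833600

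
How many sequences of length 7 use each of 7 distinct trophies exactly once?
7! = 5040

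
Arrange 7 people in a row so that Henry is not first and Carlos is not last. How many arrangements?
By inclusion-exclusion: 7! - 2×(7-1)! + (7-2)! = 5040 - 1440 + 120 = 3720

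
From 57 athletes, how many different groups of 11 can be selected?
C(57,11) = 57!/(11!×46!) = 184509266760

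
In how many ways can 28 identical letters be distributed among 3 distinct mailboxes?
C(28+3-1, 3-1) = C(30, 2) = 435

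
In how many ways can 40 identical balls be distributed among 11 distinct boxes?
C(40+11-1, 11-1) = C(50, 10) = 10272278170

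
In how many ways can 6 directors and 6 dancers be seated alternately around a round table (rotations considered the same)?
Fix one of the directors: (6-1)! ways for the remaining directors, × 6! ways for the dancers = 120 × 720 = 86400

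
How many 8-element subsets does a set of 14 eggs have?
C(14,8) = 14!/(8!×6!) = 3003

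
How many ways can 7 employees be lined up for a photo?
7! = 5040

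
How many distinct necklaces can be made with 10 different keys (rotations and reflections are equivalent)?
(10-1)!/2 = 362880/2 = 181440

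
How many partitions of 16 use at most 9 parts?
By conjugation, equals partitions of 16 into parts ≤ 9. Let r_j(i) = number of partitions of i into parts ≤ j, for i = 0..16. r_1(i) = 1 for all i; r_j(i) = r_{j-1}(i) + r_j(i-j). Rows j = 2..9: ≤2: 1 1 2 2 3 3 4 4 5 5 6 6 7 7 8 8 9; ≤3: 1 1 2 3 4 5 7 8 10 12 14 16 19 21 24 27 30; ≤4: 1 1 2 3 5 6 9 11 15 18 23 27 34 39 47 54 64; ≤5: 1 1 2 3 5 7 10 13 18 23 30 37 47 57 70 84 101; ≤6: 1 1 2 3 5 7 11 14 20 26 35 44 58 71 90 110 136; ≤7: 1 1 2 3 5 7 11 15 21 28 38 49 65 82 105 131 164; ≤8: 1 1 2 3 5 7 11 15 22 29 40 52 70 89 116 146 186; ≤9: 1 1 2 3 5 7 11 15 22 30 41 54 73 94 123 157 201. r_9(16) = 201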